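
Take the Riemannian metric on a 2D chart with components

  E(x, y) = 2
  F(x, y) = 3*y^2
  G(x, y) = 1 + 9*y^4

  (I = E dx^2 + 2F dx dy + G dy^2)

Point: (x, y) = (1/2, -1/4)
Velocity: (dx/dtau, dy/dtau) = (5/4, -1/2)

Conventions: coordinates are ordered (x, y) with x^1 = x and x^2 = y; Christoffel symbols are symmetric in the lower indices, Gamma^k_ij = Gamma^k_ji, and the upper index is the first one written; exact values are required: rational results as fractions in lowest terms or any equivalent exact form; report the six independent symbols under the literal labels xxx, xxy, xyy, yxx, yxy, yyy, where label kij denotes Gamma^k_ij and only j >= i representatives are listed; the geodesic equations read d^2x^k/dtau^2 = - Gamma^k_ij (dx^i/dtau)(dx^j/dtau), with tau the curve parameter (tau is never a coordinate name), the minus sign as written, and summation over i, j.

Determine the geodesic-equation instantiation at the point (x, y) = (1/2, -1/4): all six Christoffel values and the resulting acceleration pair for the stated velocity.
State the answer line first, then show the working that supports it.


Answer: Gamma_xxx = 0, Gamma_xxy = 0, Gamma_xyy = -384/521, Gamma_yxx = 0, Gamma_yxy = 0, Gamma_yyy = -72/521; accelerations (d^2x/dtau^2, d^2y/dtau^2) = (96/521, 18/521)

E = 2, F = 3/16, G = 265/256 at the point
E_x = 0, E_y = 0, F_x = 0, F_y = -3/2, G_x = 0, G_y = -9/16
EG - F^2 = 521/256;  g^inv = (256/521) * [[265/256, -3/16], [-3/16, 2]]
first-kind symbols [ij,l] = (1/2)(d_i g_jl + d_j g_il - d_l g_ij): [xx,x] = E_x/2 = 0, [xx,y] = F_x - E_y/2 = 0, [xy,x] = E_y/2 = 0, [xy,y] = G_x/2 = 0, [yy,x] = F_y - G_x/2 = -3/2, [yy,y] = G_y/2 = -9/32
Gamma^x_ij = (G*[ij,x] - F*[ij,y])/(EG - F^2), Gamma^y_ij = (E*[ij,y] - F*[ij,x])/(EG - F^2)
Gamma_xxx = 0, Gamma_xxy = 0, Gamma_xyy = -384/521, Gamma_yxx = 0, Gamma_yxy = 0, Gamma_yyy = -72/521
d^2x/dtau^2 = -(Gamma_xxx*(5/4)^2 + 2*Gamma_xxy*(5/4)*(-1/2) + Gamma_xyy*(-1/2)^2) = 96/521
d^2y/dtau^2 = -(Gamma_yxx*(5/4)^2 + 2*Gamma_yxy*(5/4)*(-1/2) + Gamma_yyy*(-1/2)^2) = 18/521


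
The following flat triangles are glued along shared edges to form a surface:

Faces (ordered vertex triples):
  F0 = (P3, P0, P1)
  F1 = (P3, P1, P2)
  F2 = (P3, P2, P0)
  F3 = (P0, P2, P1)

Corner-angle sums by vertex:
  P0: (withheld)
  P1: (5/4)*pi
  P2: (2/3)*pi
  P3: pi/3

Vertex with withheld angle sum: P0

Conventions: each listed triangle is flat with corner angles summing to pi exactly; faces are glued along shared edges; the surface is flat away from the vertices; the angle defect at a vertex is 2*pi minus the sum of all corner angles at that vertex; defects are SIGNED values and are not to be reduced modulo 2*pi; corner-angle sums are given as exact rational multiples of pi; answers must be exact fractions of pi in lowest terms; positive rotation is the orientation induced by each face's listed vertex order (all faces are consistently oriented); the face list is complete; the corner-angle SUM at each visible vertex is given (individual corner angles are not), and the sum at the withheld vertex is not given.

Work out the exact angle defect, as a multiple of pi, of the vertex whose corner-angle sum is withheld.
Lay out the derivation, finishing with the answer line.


V = 4, E = 6, F = 4; chi = V - E + F = 2
Gauss-Bonnet: total defect = 2*pi*chi = 4*pi; visible defects sum to (15/4)*pi

Answer: defect(P0) = pi/4


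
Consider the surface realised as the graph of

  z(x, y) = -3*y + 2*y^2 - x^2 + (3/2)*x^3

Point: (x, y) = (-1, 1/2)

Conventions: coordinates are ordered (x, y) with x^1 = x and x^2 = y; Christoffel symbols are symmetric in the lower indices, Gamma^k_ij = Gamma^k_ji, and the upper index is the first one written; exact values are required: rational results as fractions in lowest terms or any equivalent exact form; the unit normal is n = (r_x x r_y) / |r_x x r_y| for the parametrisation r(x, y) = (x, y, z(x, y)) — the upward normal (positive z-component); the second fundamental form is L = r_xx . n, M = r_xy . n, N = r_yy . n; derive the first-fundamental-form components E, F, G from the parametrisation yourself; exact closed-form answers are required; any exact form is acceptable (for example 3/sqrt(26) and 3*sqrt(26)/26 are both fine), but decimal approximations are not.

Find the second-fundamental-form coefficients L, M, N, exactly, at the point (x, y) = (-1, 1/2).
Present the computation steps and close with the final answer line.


z_x = 13/2, z_y = -1, z_xx = -11, z_xy = 0, z_yy = 4
E = 173/4, F = -13/2, G = 2; answer radicand W^2 = 177/4
unnormalised second-form numerators: l = -11, m = 0, n = 4; L = l/sqrt(177/4), and similarly M = m/sqrt(W^2), N = n/sqrt(W^2)

Answer: L = -22*sqrt(177)/177, M = 0, N = 8*sqrt(177)/177


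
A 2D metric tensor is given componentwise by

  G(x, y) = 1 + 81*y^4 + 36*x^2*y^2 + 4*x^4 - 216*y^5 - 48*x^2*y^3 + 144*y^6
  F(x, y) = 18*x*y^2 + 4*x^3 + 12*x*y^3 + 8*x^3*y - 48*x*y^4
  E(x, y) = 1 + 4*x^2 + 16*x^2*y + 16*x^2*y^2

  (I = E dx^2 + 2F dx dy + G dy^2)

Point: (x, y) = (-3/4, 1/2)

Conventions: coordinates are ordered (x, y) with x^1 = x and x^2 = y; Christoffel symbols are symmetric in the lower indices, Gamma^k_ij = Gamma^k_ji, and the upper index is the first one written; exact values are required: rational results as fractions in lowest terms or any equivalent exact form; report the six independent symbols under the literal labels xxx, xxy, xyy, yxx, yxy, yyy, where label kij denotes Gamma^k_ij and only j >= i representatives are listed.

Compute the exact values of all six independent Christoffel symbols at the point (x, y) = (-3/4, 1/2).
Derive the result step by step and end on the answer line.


E = 10, F = -45/8, G = 289/64 at the point
E_x = -24, E_y = 18, F_x = 33/2, F_y = -45/8, G_x = -45/4, G_y = 0
EG - F^2 = 865/64;  g^inv = (64/865) * [[289/64, 45/8], [45/8, 10]]
first-kind symbols [ij,l] = (1/2)(d_i g_jl + d_j g_il - d_l g_ij): [xx,x] = E_x/2 = -12, [xx,y] = F_x - E_y/2 = 15/2, [xy,x] = E_y/2 = 9, [xy,y] = G_x/2 = -45/8, [yy,x] = F_y - G_x/2 = 0, [yy,y] = G_y/2 = 0
Gamma^x_ij = (G*[ij,x] - F*[ij,y])/(EG - F^2), Gamma^y_ij = (E*[ij,y] - F*[ij,x])/(EG - F^2)

Answer: Gamma_xxx = -768/865, Gamma_xxy = 576/865, Gamma_xyy = 0, Gamma_yxx = 96/173, Gamma_yxy = -72/173, Gamma_yyy = 0


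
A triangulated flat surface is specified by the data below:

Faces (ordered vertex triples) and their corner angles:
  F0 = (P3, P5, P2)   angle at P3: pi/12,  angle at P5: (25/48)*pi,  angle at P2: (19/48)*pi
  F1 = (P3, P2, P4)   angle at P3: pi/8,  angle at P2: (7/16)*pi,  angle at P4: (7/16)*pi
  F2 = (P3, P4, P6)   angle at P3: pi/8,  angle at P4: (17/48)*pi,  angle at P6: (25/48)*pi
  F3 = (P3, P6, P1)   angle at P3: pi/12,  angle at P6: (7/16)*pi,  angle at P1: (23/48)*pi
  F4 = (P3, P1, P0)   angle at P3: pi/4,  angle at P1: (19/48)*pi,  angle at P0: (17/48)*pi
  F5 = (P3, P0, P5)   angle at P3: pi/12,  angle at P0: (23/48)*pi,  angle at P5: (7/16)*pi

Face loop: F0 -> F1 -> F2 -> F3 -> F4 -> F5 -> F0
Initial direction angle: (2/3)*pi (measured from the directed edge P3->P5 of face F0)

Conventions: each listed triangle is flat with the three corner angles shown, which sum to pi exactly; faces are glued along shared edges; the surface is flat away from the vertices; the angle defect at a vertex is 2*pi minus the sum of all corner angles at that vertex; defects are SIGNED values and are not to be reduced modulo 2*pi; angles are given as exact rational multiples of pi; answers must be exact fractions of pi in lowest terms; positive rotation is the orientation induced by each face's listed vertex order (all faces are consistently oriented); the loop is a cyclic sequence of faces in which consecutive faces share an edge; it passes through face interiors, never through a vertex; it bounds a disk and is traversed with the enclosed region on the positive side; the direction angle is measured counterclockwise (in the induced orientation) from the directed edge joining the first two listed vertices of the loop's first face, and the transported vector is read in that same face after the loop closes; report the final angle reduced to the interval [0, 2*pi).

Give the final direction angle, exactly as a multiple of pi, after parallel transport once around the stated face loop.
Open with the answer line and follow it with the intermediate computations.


Answer: final direction angle = (23/12)*pi

enclosed vertex P3: corner angles sum to (3/4)*pi, defect = 2*pi - (3/4)*pi = (5/4)*pi
by Gauss-Bonnet the loop rotates the vector by the enclosed defect sum (positive orientation, mod 2*pi)
final angle = (2/3)*pi + (5/4)*pi = (23/12)*pi (mod 2*pi)


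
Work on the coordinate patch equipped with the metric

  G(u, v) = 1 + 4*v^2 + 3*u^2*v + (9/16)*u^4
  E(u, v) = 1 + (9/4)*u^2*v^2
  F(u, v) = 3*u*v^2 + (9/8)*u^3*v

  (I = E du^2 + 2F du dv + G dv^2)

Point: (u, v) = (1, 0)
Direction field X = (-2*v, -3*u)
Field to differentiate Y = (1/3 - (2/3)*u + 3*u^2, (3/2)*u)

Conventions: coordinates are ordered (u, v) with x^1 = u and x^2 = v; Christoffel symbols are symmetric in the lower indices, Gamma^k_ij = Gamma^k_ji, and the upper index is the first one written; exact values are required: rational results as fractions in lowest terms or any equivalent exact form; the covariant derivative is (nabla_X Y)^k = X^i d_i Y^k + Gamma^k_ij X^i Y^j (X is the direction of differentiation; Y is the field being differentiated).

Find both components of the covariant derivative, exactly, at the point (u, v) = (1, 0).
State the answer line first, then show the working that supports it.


Answer: (nabla_X Y)^u = 0, (nabla_X Y)^v = -252/25

E = 1, F = 0, G = 25/16 at the point
E_u = 0, E_v = 0, F_u = 0, F_v = 9/8, G_u = 9/4, G_v = 3
EG - F^2 = 25/16;  g^inv = (16/25) * [[25/16, 0], [0, 1]]
first-kind symbols [ij,l] = (1/2)(d_i g_jl + d_j g_il - d_l g_ij): [uu,u] = E_u/2 = 0, [uu,v] = F_u - E_v/2 = 0, [uv,u] = E_v/2 = 0, [uv,v] = G_u/2 = 9/8, [vv,u] = F_v - G_u/2 = 0, [vv,v] = G_v/2 = 3/2
Gamma^u_ij = (G*[ij,u] - F*[ij,v])/(EG - F^2), Gamma^v_ij = (E*[ij,v] - F*[ij,u])/(EG - F^2)
Gamma_uuu = 0, Gamma_uuv = 0, Gamma_uvv = 0, Gamma_vuu = 0, Gamma_vuv = 18/25, Gamma_vvv = 24/25
X = (0, -3), Y = (8/3, 3/2) at the point


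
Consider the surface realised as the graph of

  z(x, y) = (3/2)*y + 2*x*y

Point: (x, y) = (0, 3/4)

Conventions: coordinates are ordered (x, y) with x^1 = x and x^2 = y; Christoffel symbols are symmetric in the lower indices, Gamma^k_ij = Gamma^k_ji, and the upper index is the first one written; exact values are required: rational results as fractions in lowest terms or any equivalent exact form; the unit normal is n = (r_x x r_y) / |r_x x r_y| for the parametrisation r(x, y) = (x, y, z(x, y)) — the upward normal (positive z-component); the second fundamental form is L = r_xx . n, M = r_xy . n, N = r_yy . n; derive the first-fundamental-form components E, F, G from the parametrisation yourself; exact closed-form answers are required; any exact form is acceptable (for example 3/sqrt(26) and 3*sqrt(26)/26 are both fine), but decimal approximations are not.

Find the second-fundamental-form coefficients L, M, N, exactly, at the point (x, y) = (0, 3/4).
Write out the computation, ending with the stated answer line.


z_x = 3/2, z_y = 3/2, z_xx = 0, z_xy = 2, z_yy = 0
E = 13/4, F = 9/4, G = 13/4; answer radicand W^2 = 11/2
unnormalised second-form numerators: l = 0, m = 2, n = 0; L = l/sqrt(11/2), and similarly M = m/sqrt(W^2), N = n/sqrt(W^2)

Answer: L = 0, M = 2*sqrt(22)/11, N = 0


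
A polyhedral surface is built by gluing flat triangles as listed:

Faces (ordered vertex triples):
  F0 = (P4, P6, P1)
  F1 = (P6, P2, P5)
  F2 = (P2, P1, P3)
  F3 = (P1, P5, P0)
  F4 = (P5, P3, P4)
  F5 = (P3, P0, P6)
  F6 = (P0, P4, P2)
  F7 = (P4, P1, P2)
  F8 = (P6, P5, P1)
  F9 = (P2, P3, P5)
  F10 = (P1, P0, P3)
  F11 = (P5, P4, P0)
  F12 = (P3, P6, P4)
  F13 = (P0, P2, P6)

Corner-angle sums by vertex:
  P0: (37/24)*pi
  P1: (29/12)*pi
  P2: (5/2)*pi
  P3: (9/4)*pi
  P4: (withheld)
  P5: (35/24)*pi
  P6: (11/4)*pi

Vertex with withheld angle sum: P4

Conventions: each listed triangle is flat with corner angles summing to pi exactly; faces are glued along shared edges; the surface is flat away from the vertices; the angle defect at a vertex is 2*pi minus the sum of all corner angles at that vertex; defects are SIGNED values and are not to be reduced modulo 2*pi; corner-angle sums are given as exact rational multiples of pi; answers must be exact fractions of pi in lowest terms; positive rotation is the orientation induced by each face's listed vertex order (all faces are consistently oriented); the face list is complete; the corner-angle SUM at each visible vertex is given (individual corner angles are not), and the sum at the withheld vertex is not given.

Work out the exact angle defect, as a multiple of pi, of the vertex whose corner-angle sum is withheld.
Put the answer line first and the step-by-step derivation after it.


Answer: defect(P4) = (11/12)*pi

V = 7, E = 21, F = 14; chi = V - E + F = 0
Gauss-Bonnet: total defect = 2*pi*chi = 0; visible defects sum to (-11/12)*pi


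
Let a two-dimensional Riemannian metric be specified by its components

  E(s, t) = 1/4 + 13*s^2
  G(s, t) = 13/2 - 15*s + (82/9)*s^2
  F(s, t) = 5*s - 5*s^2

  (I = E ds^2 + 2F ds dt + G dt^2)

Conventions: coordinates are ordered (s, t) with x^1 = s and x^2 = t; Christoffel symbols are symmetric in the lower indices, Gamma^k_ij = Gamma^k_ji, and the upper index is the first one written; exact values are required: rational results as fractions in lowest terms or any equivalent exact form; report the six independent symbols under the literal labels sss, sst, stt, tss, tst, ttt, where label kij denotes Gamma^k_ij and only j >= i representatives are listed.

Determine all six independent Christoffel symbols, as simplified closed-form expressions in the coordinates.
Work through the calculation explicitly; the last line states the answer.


E = 1/4 + 13*s^2; F = 5*s - 5*s^2; G = 13/2 - 15*s + (82/9)*s^2
Gamma^k_ij = (1/2) g^{kl} (d_i g_jl + d_j g_il - d_l g_ij), with g^inv = (1/(EG-F^2)) [[G, -F], [-F, E]]
first partials: E_s = 26*s, E_t = 0, F_s = 5 - 10*s, F_t = 0, G_s = -15 + (164/9)*s, G_t = 0
D = EG - F^2 = 13/8 - (15/4)*s + (556/9)*s^2 - 145*s^3 + (841/9)*s^4
expanded: Gamma^s_ss = (G E_s - 2F F_s + F E_t)/(2D), Gamma^s_st = (G E_t - F G_s)/(2D), Gamma^s_tt = (2G F_t - G G_s - F G_t)/(2D), Gamma^t_ss = (2E F_s - E E_t - F E_s)/(2D), Gamma^t_st = (E G_s - F E_t)/(2D), Gamma^t_tt = (E G_t - 2F F_t + F G_s)/(2D); substitute and cancel common factors

Answer: Gamma_sss = (4928*s^3 - 8640*s^2 + 4284*s)/(6728*s^4 - 10440*s^3 + 4448*s^2 - 270*s + 117), Gamma_sst = (3280*s^3 - 5980*s^2 + 2700*s)/(6728*s^4 - 10440*s^3 + 4448*s^2 - 270*s + 117), Gamma_stt = (-53792*s^3 + 132840*s^2 - 111276*s + 31590)/(60552*s^4 - 93960*s^3 + 40032*s^2 - 2430*s + 1053), Gamma_tss = (-4680*s^3 - 180*s + 90)/(6728*s^4 - 10440*s^3 + 4448*s^2 - 270*s + 117), Gamma_tst = (8528*s^3 - 7020*s^2 + 164*s - 135)/(6728*s^4 - 10440*s^3 + 4448*s^2 - 270*s + 117), Gamma_ttt = (-3280*s^3 + 5980*s^2 - 2700*s)/(6728*s^4 - 10440*s^3 + 4448*s^2 - 270*s + 117)


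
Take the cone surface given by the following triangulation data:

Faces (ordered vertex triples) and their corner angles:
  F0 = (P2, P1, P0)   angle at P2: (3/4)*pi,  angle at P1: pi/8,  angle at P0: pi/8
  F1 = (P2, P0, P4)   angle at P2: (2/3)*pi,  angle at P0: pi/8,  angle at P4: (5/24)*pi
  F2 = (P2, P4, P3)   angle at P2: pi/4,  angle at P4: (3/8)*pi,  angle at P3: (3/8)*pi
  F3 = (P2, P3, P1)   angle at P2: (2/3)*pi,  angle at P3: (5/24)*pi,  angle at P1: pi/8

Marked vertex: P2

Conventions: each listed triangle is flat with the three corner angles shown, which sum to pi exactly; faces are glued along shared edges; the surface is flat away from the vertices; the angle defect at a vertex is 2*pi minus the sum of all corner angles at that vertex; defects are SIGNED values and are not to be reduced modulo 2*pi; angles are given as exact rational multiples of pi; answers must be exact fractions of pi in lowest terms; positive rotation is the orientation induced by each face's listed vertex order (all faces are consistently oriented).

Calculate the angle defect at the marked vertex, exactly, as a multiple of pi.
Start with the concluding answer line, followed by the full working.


Answer: defect(P2) = -pi/3

Sum of corner angles at P2: (7/3)*pi
defect = 2*pi - (7/3)*pi


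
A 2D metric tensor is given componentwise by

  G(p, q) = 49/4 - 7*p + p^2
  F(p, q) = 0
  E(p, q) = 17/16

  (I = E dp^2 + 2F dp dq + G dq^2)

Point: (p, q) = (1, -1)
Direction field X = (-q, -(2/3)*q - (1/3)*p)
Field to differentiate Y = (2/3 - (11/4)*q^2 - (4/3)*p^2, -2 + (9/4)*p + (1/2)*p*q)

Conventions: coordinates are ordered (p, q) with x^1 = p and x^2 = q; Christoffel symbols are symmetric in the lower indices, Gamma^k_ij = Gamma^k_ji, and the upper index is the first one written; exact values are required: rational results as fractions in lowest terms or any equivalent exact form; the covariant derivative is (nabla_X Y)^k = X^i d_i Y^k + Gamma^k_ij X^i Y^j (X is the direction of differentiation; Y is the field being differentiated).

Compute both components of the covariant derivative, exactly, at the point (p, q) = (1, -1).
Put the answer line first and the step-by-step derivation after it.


Answer: (nabla_X Y)^p = -35/34, (nabla_X Y)^q = 89/36

E = 17/16, F = 0, G = 25/4 at the point
E_p = 0, E_q = 0, F_p = 0, F_q = 0, G_p = -5, G_q = 0
EG - F^2 = 425/64;  g^inv = (64/425) * [[25/4, 0], [0, 17/16]]
first-kind symbols [ij,l] = (1/2)(d_i g_jl + d_j g_il - d_l g_ij): [pp,p] = E_p/2 = 0, [pp,q] = F_p - E_q/2 = 0, [pq,p] = E_q/2 = 0, [pq,q] = G_p/2 = -5/2, [qq,p] = F_q - G_p/2 = 5/2, [qq,q] = G_q/2 = 0
Gamma^p_ij = (G*[ij,p] - F*[ij,q])/(EG - F^2), Gamma^q_ij = (E*[ij,q] - F*[ij,p])/(EG - F^2)
Gamma_ppp = 0, Gamma_ppq = 0, Gamma_pqq = 40/17, Gamma_qpp = 0, Gamma_qpq = -2/5, Gamma_qqq = 0
X = (1, 1/3), Y = (-41/12, -1/4) at the point


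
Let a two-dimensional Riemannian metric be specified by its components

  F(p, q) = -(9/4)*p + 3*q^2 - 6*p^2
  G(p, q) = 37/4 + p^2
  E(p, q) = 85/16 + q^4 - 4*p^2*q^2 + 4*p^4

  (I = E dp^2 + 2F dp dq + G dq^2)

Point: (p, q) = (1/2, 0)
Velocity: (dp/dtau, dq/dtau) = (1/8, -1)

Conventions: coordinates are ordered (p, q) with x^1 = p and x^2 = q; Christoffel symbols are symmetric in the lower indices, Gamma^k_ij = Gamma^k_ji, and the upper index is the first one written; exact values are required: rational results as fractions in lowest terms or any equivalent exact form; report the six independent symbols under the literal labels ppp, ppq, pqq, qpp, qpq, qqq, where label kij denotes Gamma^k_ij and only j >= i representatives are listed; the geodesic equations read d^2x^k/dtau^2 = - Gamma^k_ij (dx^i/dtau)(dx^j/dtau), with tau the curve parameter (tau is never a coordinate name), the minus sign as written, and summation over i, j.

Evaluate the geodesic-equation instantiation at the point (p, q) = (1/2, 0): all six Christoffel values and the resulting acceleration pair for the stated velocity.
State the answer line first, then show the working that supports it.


Answer: Gamma_ppp = -778/2941, Gamma_ppq = 84/2941, Gamma_pqq = -304/2941, Gamma_qpp = -2769/2941, Gamma_qpq = 178/2941, Gamma_qqq = -84/2941; accelerations (d^2p/dtau^2, d^2q/dtau^2) = (10789/94112, 10993/188224)

E = 89/16, F = -21/8, G = 19/2 at the point
E_p = 2, E_q = 0, F_p = -33/4, F_q = 0, G_p = 1, G_q = 0
EG - F^2 = 2941/64;  g^inv = (64/2941) * [[19/2, 21/8], [21/8, 89/16]]
first-kind symbols [ij,l] = (1/2)(d_i g_jl + d_j g_il - d_l g_ij): [pp,p] = E_p/2 = 1, [pp,q] = F_p - E_q/2 = -33/4, [pq,p] = E_q/2 = 0, [pq,q] = G_p/2 = 1/2, [qq,p] = F_q - G_p/2 = -1/2, [qq,q] = G_q/2 = 0
Gamma^p_ij = (G*[ij,p] - F*[ij,q])/(EG - F^2), Gamma^q_ij = (E*[ij,q] - F*[ij,p])/(EG - F^2)
Gamma_ppp = -778/2941, Gamma_ppq = 84/2941, Gamma_pqq = -304/2941, Gamma_qpp = -2769/2941, Gamma_qpq = 178/2941, Gamma_qqq = -84/2941
d^2p/dtau^2 = -(Gamma_ppp*(1/8)^2 + 2*Gamma_ppq*(1/8)*(-1) + Gamma_pqq*(-1)^2) = 10789/94112
d^2q/dtau^2 = -(Gamma_qpp*(1/8)^2 + 2*Gamma_qpq*(1/8)*(-1) + Gamma_qqq*(-1)^2) = 10993/188224


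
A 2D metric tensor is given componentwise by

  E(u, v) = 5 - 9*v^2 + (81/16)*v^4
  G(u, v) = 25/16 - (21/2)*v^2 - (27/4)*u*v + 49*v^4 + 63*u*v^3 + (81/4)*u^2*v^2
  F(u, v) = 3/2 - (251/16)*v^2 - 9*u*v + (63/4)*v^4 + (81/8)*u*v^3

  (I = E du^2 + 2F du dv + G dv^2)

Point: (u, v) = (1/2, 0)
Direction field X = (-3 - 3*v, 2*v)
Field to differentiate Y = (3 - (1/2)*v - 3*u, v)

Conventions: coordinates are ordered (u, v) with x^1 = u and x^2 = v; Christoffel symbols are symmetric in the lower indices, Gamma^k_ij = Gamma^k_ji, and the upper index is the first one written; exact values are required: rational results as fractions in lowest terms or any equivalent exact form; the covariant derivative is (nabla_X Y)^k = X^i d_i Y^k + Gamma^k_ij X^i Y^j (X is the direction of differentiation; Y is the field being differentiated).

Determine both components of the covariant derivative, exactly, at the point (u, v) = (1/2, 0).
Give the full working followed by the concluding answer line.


E = 5, F = 3/2, G = 25/16 at the point
E_u = 0, E_v = 0, F_u = 0, F_v = -9/2, G_u = 0, G_v = -27/8
EG - F^2 = 89/16;  g^inv = (16/89) * [[25/16, -3/2], [-3/2, 5]]
first-kind symbols [ij,l] = (1/2)(d_i g_jl + d_j g_il - d_l g_ij): [uu,u] = E_u/2 = 0, [uu,v] = F_u - E_v/2 = 0, [uv,u] = E_v/2 = 0, [uv,v] = G_u/2 = 0, [vv,u] = F_v - G_u/2 = -9/2, [vv,v] = G_v/2 = -27/16
Gamma^u_ij = (G*[ij,u] - F*[ij,v])/(EG - F^2), Gamma^v_ij = (E*[ij,v] - F*[ij,u])/(EG - F^2)
Gamma_uuu = 0, Gamma_uuv = 0, Gamma_uvv = -72/89, Gamma_vuu = 0, Gamma_vuv = 0, Gamma_vvv = -27/89
X = (-3, 0), Y = (3/2, 0) at the point

Answer: (nabla_X Y)^u = 9, (nabla_X Y)^v = 0


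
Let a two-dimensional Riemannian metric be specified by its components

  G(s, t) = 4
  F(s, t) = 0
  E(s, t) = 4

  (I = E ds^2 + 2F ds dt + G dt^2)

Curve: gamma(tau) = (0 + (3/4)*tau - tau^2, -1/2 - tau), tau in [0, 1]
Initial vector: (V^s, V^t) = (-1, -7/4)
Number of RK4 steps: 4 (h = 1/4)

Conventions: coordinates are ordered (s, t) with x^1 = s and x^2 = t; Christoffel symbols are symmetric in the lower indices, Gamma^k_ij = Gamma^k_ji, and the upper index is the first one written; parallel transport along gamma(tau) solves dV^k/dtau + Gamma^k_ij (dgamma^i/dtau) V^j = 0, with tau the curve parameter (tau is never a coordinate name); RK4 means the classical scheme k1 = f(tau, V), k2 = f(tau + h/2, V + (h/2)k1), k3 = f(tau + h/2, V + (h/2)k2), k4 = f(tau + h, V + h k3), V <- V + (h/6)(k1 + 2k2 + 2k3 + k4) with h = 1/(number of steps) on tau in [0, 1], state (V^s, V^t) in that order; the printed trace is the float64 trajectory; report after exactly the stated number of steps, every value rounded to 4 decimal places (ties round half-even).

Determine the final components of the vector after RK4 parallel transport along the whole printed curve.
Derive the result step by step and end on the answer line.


gamma'(tau) = (3/4 - 2*tau, -1); f(tau, V)^k = -Gamma^k_ij(gamma(tau)) gamma'^i(tau) V^j; h = 1/4; intermediate values shown to 6 dp
curve data and Christoffel symbols at the stage parameters:
  tau = 0.000000: gamma = (0.000000, -0.500000), gamma' = (0.750000, -1.000000); Gamma_sss = 0.000000, Gamma_sst = 0.000000, Gamma_stt = 0.000000, Gamma_tss = 0.000000, Gamma_tst = 0.000000, Gamma_ttt = 0.000000
  tau = 0.125000: gamma = (0.078125, -0.625000), gamma' = (0.500000, -1.000000); Gamma_sss = 0.000000, Gamma_sst = 0.000000, Gamma_stt = 0.000000, Gamma_tss = 0.000000, Gamma_tst = 0.000000, Gamma_ttt = 0.000000
  tau = 0.250000: gamma = (0.125000, -0.750000), gamma' = (0.250000, -1.000000); Gamma_sss = 0.000000, Gamma_sst = 0.000000, Gamma_stt = 0.000000, Gamma_tss = 0.000000, Gamma_tst = 0.000000, Gamma_ttt = 0.000000
  tau = 0.375000: gamma = (0.140625, -0.875000), gamma' = (0.000000, -1.000000); Gamma_sss = 0.000000, Gamma_sst = 0.000000, Gamma_stt = 0.000000, Gamma_tss = 0.000000, Gamma_tst = 0.000000, Gamma_ttt = 0.000000
  tau = 0.500000: gamma = (0.125000, -1.000000), gamma' = (-0.250000, -1.000000); Gamma_sss = 0.000000, Gamma_sst = 0.000000, Gamma_stt = 0.000000, Gamma_tss = 0.000000, Gamma_tst = 0.000000, Gamma_ttt = 0.000000
  tau = 0.625000: gamma = (0.078125, -1.125000), gamma' = (-0.500000, -1.000000); Gamma_sss = 0.000000, Gamma_sst = 0.000000, Gamma_stt = 0.000000, Gamma_tss = 0.000000, Gamma_tst = 0.000000, Gamma_ttt = 0.000000
  tau = 0.750000: gamma = (0.000000, -1.250000), gamma' = (-0.750000, -1.000000); Gamma_sss = 0.000000, Gamma_sst = 0.000000, Gamma_stt = 0.000000, Gamma_tss = 0.000000, Gamma_tst = 0.000000, Gamma_ttt = 0.000000
  tau = 0.875000: gamma = (-0.109375, -1.375000), gamma' = (-1.000000, -1.000000); Gamma_sss = 0.000000, Gamma_sst = 0.000000, Gamma_stt = 0.000000, Gamma_tss = 0.000000, Gamma_tst = 0.000000, Gamma_ttt = 0.000000
  tau = 1.000000: gamma = (-0.250000, -1.500000), gamma' = (-1.250000, -1.000000); Gamma_sss = 0.000000, Gamma_sst = 0.000000, Gamma_stt = 0.000000, Gamma_tss = 0.000000, Gamma_tst = 0.000000, Gamma_ttt = 0.000000
step 0: V^s = -1.0000, V^t = -1.7500
step 1: k1 = (0.000000, 0.000000), k2 = (0.000000, 0.000000), k3 = (0.000000, 0.000000), k4 = (0.000000, 0.000000); V <- V + (h/6)(k1 + 2k2 + 2k3 + k4): V^s = -1.0000, V^t = -1.7500
step 2: k1 = (0.000000, 0.000000), k2 = (0.000000, 0.000000), k3 = (0.000000, 0.000000), k4 = (0.000000, 0.000000); V <- V + (h/6)(k1 + 2k2 + 2k3 + k4): V^s = -1.0000, V^t = -1.7500
step 3: k1 = (0.000000, 0.000000), k2 = (0.000000, 0.000000), k3 = (0.000000, 0.000000), k4 = (0.000000, 0.000000); V <- V + (h/6)(k1 + 2k2 + 2k3 + k4): V^s = -1.0000, V^t = -1.7500
step 4: k1 = (0.000000, 0.000000), k2 = (0.000000, 0.000000), k3 = (0.000000, 0.000000), k4 = (0.000000, 0.000000); V <- V + (h/6)(k1 + 2k2 + 2k3 + k4): V^s = -1.0000, V^t = -1.7500

Answer: V^s = -1.0000, V^t = -1.7500


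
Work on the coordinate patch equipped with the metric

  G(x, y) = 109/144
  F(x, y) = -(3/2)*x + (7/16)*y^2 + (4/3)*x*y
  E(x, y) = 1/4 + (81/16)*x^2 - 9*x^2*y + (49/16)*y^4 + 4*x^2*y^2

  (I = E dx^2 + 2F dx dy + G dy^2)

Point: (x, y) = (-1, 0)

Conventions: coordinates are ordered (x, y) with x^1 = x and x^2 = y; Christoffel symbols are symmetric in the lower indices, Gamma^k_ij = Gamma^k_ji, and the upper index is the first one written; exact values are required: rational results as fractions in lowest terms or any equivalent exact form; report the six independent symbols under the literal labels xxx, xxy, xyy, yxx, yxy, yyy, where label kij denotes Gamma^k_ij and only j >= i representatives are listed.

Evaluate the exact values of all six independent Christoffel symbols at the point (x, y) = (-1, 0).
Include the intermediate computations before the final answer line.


E = 85/16, F = 3/2, G = 109/144 at the point
E_x = -81/8, E_y = -9, F_x = -3/2, F_y = -4/3, G_x = 0, G_y = 0
EG - F^2 = 4081/2304;  g^inv = (2304/4081) * [[109/144, -3/2], [-3/2, 85/16]]
first-kind symbols [ij,l] = (1/2)(d_i g_jl + d_j g_il - d_l g_ij): [xx,x] = E_x/2 = -81/16, [xx,y] = F_x - E_y/2 = 3, [xy,x] = E_y/2 = -9/2, [xy,y] = G_x/2 = 0, [yy,x] = F_y - G_x/2 = -4/3, [yy,y] = G_y/2 = 0
Gamma^x_ij = (G*[ij,x] - F*[ij,y])/(EG - F^2), Gamma^y_ij = (E*[ij,y] - F*[ij,x])/(EG - F^2)

Answer: Gamma_xxx = -19197/4081, Gamma_xxy = -7848/4081, Gamma_xyy = -6976/12243, Gamma_yxx = 54216/4081, Gamma_yxy = 15552/4081, Gamma_yyy = 4608/4081


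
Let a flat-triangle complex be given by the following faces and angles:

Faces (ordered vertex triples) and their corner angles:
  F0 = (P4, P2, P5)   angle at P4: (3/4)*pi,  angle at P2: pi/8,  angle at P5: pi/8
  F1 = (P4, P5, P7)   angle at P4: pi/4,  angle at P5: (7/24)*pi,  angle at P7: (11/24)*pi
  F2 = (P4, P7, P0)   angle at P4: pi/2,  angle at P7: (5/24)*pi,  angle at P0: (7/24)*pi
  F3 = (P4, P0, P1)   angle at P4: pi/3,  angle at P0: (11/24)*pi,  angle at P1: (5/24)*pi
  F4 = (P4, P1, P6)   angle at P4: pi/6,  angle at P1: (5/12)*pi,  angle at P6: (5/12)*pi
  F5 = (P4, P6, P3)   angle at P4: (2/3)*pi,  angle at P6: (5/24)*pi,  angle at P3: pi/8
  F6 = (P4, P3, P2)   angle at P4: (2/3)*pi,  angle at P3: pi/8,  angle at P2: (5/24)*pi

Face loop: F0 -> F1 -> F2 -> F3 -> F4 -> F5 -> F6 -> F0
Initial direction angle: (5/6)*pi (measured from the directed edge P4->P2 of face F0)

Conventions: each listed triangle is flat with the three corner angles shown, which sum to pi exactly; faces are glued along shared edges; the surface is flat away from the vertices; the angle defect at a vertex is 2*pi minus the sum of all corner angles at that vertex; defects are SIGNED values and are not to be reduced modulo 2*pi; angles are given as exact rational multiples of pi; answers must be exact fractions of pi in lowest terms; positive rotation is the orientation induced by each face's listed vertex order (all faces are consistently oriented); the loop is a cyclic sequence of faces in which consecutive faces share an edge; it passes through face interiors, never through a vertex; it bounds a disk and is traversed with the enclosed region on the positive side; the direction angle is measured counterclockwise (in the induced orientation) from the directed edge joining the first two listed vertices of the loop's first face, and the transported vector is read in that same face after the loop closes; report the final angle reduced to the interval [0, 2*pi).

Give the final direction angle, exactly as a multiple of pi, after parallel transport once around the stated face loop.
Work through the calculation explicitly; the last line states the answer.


enclosed vertex P4: corner angles sum to (10/3)*pi, defect = 2*pi - (10/3)*pi = (-4/3)*pi
the final direction is the initial angle plus the enclosed defects, taken mod 2*pi in the induced orientation
final angle = (5/6)*pi - (4/3)*pi = (3/2)*pi (mod 2*pi)

Answer: final direction angle = (3/2)*pi


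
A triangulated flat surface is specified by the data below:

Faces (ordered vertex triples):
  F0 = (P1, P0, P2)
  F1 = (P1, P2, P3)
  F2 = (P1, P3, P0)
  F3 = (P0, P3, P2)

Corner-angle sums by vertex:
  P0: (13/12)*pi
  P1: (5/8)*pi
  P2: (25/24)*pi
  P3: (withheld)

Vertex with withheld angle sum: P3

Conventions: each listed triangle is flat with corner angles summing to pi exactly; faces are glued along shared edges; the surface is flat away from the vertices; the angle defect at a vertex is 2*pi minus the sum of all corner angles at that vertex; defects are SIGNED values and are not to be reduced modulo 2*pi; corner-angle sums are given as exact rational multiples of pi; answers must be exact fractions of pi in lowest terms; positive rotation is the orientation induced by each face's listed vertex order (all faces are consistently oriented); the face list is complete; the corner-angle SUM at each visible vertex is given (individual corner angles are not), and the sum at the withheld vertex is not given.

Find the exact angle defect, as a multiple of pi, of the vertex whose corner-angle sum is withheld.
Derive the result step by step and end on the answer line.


V = 4, E = 6, F = 4; chi = V - E + F = 2
Gauss-Bonnet: total defect = 2*pi*chi = 4*pi; visible defects sum to (13/4)*pi

Answer: defect(P3) = (3/4)*pi


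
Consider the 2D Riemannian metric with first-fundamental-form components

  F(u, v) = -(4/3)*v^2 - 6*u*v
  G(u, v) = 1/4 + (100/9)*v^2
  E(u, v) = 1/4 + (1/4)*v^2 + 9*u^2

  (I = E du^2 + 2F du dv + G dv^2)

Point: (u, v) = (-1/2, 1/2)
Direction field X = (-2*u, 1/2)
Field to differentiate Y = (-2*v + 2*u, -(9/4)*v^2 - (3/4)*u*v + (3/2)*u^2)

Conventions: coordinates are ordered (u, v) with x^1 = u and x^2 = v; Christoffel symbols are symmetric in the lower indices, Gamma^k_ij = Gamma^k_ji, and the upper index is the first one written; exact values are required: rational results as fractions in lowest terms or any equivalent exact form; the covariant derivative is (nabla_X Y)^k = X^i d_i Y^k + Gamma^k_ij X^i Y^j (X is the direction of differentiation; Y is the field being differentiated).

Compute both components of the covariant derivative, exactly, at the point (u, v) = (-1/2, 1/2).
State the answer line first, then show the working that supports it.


Answer: (nabla_X Y)^u = 14963/3685, (nabla_X Y)^v = -113649/58960

E = 41/16, F = 7/6, G = 109/36 at the point
E_u = -9, E_v = 1/4, F_u = -3, F_v = 5/3, G_u = 0, G_v = 100/9
EG - F^2 = 3685/576;  g^inv = (576/3685) * [[109/36, -7/6], [-7/6, 41/16]]
first-kind symbols [ij,l] = (1/2)(d_i g_jl + d_j g_il - d_l g_ij): [uu,u] = E_u/2 = -9/2, [uu,v] = F_u - E_v/2 = -25/8, [uv,u] = E_v/2 = 1/8, [uv,v] = G_u/2 = 0, [vv,u] = F_v - G_u/2 = 5/3, [vv,v] = G_v/2 = 50/9
Gamma^u_ij = (G*[ij,u] - F*[ij,v])/(EG - F^2), Gamma^v_ij = (E*[ij,v] - F*[ij,u])/(EG - F^2)
Gamma_uuu = -5748/3685, Gamma_uuv = 218/3685, Gamma_uvv = -496/2211, Gamma_vuu = -3177/7370, Gamma_vuv = -84/3685, Gamma_vvv = 1416/737
X = (1, 1/2), Y = (-2, 0) at the point


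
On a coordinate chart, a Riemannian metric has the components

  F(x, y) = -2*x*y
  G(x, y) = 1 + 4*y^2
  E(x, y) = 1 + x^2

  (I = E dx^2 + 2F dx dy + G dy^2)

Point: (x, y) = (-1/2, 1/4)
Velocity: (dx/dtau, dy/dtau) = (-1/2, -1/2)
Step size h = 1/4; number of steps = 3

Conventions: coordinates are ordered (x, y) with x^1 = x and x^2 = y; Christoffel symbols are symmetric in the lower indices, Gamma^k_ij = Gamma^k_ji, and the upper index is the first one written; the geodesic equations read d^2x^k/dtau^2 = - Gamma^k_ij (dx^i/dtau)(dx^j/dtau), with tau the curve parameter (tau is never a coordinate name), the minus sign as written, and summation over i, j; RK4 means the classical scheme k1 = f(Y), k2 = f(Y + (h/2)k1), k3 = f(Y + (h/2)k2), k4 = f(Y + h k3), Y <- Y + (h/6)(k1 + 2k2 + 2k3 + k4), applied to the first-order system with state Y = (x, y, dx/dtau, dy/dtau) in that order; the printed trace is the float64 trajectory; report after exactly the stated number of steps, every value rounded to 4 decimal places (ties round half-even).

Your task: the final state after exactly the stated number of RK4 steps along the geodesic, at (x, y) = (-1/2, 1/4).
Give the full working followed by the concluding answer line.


f(Y) = (dx/dtau, dy/dtau, -Gamma^x_ij Y'^i Y'^j, -Gamma^y_ij Y'^i Y'^j) with the Gammas evaluated at the stage position; h = 0.250000; intermediate values shown to 6 dp
step 0: x = -0.5000, y = 0.2500, dx/dtau = -0.5000, dy/dtau = -0.5000
step 1:
  k1: at (x, y) = (-0.500000, 0.250000), (dx/dtau, dy/dtau) = (-0.500000, -0.500000); Gamma_xxx = -0.333333, Gamma_xxy = 0.000000, Gamma_xyy = 0.666667, Gamma_yxx = -0.333333, Gamma_yxy = 0.000000, Gamma_yyy = 0.666667; k1 = (-0.500000, -0.500000, -0.083333, -0.083333)
  k2: at (x, y) = (-0.562500, 0.187500), (dx/dtau, dy/dtau) = (-0.510417, -0.510417); Gamma_xxx = -0.386059, Gamma_xxy = 0.000000, Gamma_xyy = 0.772118, Gamma_yxx = -0.257373, Gamma_yxy = 0.000000, Gamma_yyy = 0.514745; k2 = (-0.510417, -0.510417, -0.100578, -0.067052)
  k3: at (x, y) = (-0.563802, 0.186198), (dx/dtau, dy/dtau) = (-0.512572, -0.508382); Gamma_xxx = -0.387080, Gamma_xxy = 0.000000, Gamma_xyy = 0.774160, Gamma_yxx = -0.255670, Gamma_yxy = 0.000000, Gamma_yyy = 0.511339; k3 = (-0.512572, -0.508382, -0.098385, -0.064984)
  k4: at (x, y) = (-0.628143, 0.122905), (dx/dtau, dy/dtau) = (-0.524596, -0.516246); Gamma_xxx = -0.431718, Gamma_xxy = 0.000000, Gamma_xyy = 0.863435, Gamma_yxx = -0.168943, Gamma_yxy = 0.000000, Gamma_yyy = 0.337885; k4 = (-0.524596, -0.516246, -0.111305, -0.043557)
  Y <- Y + (h/6)(k1 + 2k2 + 2k3 + k4): x = -0.6279, y = 0.1228, dx/dtau = -0.5247, dy/dtau = -0.5163
step 2:
  k1: at (x, y) = (-0.627941, 0.122757), (dx/dtau, dy/dtau) = (-0.524690, -0.516290); Gamma_xxx = -0.431697, Gamma_xxy = 0.000000, Gamma_xyy = 0.863394, Gamma_yxx = -0.168786, Gamma_yxy = 0.000000, Gamma_yyy = 0.337571; k1 = (-0.524690, -0.516290, -0.111296, -0.043515)
  k2: at (x, y) = (-0.693527, 0.058220), (dx/dtau, dy/dtau) = (-0.538602, -0.521729); Gamma_xxx = -0.464041, Gamma_xxy = 0.000000, Gamma_xyy = 0.928082, Gamma_yxx = -0.077911, Gamma_yxy = 0.000000, Gamma_yyy = 0.155822; k2 = (-0.538602, -0.521729, -0.118011, -0.019814)
  k3: at (x, y) = (-0.695266, 0.057540), (dx/dtau, dy/dtau) = (-0.539442, -0.518767); Gamma_xxx = -0.464552, Gamma_xxy = 0.000000, Gamma_xyy = 0.929103, Gamma_yxx = -0.076893, Gamma_yxy = 0.000000, Gamma_yyy = 0.153786; k3 = (-0.539442, -0.518767, -0.114856, -0.019011)
  k4: at (x, y) = (-0.762801, -0.006935), (dx/dtau, dy/dtau) = (-0.553404, -0.521043); Gamma_xxx = -0.482157, Gamma_xxy = 0.000000, Gamma_xyy = 0.964315, Gamma_yxx = 0.008767, Gamma_yxy = 0.000000, Gamma_yyy = -0.017534; k4 = (-0.553404, -0.521043, -0.114134, 0.002075)
  Y <- Y + (h/6)(k1 + 2k2 + 2k3 + k4): x = -0.7627, y = -0.0072, dx/dtau = -0.5535, dy/dtau = -0.5213
step 3:
  k1: at (x, y) = (-0.762698, -0.007174), (dx/dtau, dy/dtau) = (-0.553489, -0.521252); Gamma_xxx = -0.482136, Gamma_xxy = 0.000000, Gamma_xyy = 0.964272, Gamma_yxx = 0.009070, Gamma_yxy = 0.000000, Gamma_yyy = -0.018139; k1 = (-0.553489, -0.521252, -0.114294, 0.002150)
  k2: at (x, y) = (-0.831884, -0.072330), (dx/dtau, dy/dtau) = (-0.567775, -0.520983); Gamma_xxx = -0.485642, Gamma_xxy = 0.000000, Gamma_xyy = 0.971284, Gamma_yxx = 0.084451, Gamma_yxy = 0.000000, Gamma_yyy = -0.168901; k2 = (-0.567775, -0.520983, -0.107074, 0.018620)
  k3: at (x, y) = (-0.833670, -0.072297), (dx/dtau, dy/dtau) = (-0.566873, -0.518925); Gamma_xxx = -0.485846, Gamma_xxy = 0.000000, Gamma_xyy = 0.971693, Gamma_yxx = 0.084266, Gamma_yxy = 0.000000, Gamma_yyy = -0.168532; k3 = (-0.566873, -0.518925, -0.105536, 0.018304)
  k4: at (x, y) = (-0.904416, -0.136905), (dx/dtau, dy/dtau) = (-0.579873, -0.516676); Gamma_xxx = -0.477784, Gamma_xxy = 0.000000, Gamma_xyy = 0.955568, Gamma_yxx = 0.144648, Gamma_yxy = 0.000000, Gamma_yyy = -0.289296; k4 = (-0.579873, -0.516676, -0.094437, 0.028590)
  Y <- Y + (h/6)(k1 + 2k2 + 2k3 + k4): x = -0.9045, y = -0.1371, dx/dtau = -0.5799, dy/dtau = -0.5169

Answer: x = -0.9045, y = -0.1371, dx/dtau = -0.5799, dy/dtau = -0.5169


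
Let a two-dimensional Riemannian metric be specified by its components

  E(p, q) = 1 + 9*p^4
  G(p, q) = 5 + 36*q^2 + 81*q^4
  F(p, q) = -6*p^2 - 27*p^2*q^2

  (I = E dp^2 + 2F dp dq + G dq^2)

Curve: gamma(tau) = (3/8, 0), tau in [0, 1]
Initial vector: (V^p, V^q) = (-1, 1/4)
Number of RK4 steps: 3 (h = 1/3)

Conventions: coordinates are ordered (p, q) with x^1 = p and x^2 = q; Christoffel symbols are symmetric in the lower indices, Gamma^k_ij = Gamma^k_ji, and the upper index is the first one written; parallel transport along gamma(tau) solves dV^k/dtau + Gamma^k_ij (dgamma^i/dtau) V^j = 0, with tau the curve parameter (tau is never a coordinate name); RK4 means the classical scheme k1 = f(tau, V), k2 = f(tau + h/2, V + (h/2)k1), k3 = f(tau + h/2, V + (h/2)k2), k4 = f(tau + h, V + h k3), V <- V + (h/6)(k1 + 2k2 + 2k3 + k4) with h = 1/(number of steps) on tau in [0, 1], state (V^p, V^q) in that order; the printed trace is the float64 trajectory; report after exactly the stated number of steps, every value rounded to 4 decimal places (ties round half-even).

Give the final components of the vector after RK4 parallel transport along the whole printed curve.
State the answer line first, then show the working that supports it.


Answer: V^p = -1.0000, V^q = 0.2500

gamma'(tau) = (0, 0); f(tau, V)^k = -Gamma^k_ij(gamma(tau)) gamma'^i(tau) V^j; h = 1/3; intermediate values shown to 6 dp
curve data and Christoffel symbols at the stage parameters:
  tau = 0.000000: gamma = (0.375000, 0.000000), gamma' = (0.000000, 0.000000); Gamma_ppp = 0.183318, Gamma_ppq = 0.000000, Gamma_pqq = 0.000000, Gamma_qpp = -0.869065, Gamma_qpq = 0.000000, Gamma_qqq = 0.000000
  tau = 0.166667: gamma = (0.375000, 0.000000), gamma' = (0.000000, 0.000000); Gamma_ppp = 0.183318, Gamma_ppq = 0.000000, Gamma_pqq = 0.000000, Gamma_qpp = -0.869065, Gamma_qpq = 0.000000, Gamma_qqq = 0.000000
  tau = 0.333333: gamma = (0.375000, 0.000000), gamma' = (0.000000, 0.000000); Gamma_ppp = 0.183318, Gamma_ppq = 0.000000, Gamma_pqq = 0.000000, Gamma_qpp = -0.869065, Gamma_qpq = 0.000000, Gamma_qqq = 0.000000
  tau = 0.500000: gamma = (0.375000, 0.000000), gamma' = (0.000000, 0.000000); Gamma_ppp = 0.183318, Gamma_ppq = 0.000000, Gamma_pqq = 0.000000, Gamma_qpp = -0.869065, Gamma_qpq = 0.000000, Gamma_qqq = 0.000000
  tau = 0.666667: gamma = (0.375000, 0.000000), gamma' = (0.000000, 0.000000); Gamma_ppp = 0.183318, Gamma_ppq = 0.000000, Gamma_pqq = 0.000000, Gamma_qpp = -0.869065, Gamma_qpq = 0.000000, Gamma_qqq = 0.000000
  tau = 0.833333: gamma = (0.375000, 0.000000), gamma' = (0.000000, 0.000000); Gamma_ppp = 0.183318, Gamma_ppq = 0.000000, Gamma_pqq = 0.000000, Gamma_qpp = -0.869065, Gamma_qpq = 0.000000, Gamma_qqq = 0.000000
  tau = 1.000000: gamma = (0.375000, 0.000000), gamma' = (0.000000, 0.000000); Gamma_ppp = 0.183318, Gamma_ppq = 0.000000, Gamma_pqq = 0.000000, Gamma_qpp = -0.869065, Gamma_qpq = 0.000000, Gamma_qqq = 0.000000
step 0: V^p = -1.0000, V^q = 0.2500
step 1: k1 = (0.000000, 0.000000), k2 = (0.000000, 0.000000), k3 = (0.000000, 0.000000), k4 = (0.000000, 0.000000); V <- V + (h/6)(k1 + 2k2 + 2k3 + k4): V^p = -1.0000, V^q = 0.2500
step 2: k1 = (0.000000, 0.000000), k2 = (0.000000, 0.000000), k3 = (0.000000, 0.000000), k4 = (0.000000, 0.000000); V <- V + (h/6)(k1 + 2k2 + 2k3 + k4): V^p = -1.0000, V^q = 0.2500
step 3: k1 = (0.000000, 0.000000), k2 = (0.000000, 0.000000), k3 = (0.000000, 0.000000), k4 = (0.000000, 0.000000); V <- V + (h/6)(k1 + 2k2 + 2k3 + k4): V^p = -1.0000, V^q = 0.2500
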